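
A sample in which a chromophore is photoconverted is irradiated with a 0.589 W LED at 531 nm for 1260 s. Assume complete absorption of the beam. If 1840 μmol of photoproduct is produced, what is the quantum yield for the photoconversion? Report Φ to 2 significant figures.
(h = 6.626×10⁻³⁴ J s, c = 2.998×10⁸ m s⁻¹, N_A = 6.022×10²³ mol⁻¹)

Product: 1840 μmol = 0.00184 mol.
Photon energy at 531 nm: hc/λ = (6.626×10⁻³⁴)(2.998×10⁸)/(531×10⁻⁹) = 3.741×10⁻¹⁹ J.
Energy delivered: (0.589 W)(1260 s) = 742.1 J.
Photons incident: 742.1 / 3.741×10⁻¹⁹ = 1.984×10²¹, i.e. 1.984×10²¹/6.022×10²³ = 0.003295 mol.
Φ = 0.00184 mol / 0.003295 mol photons = 0.56.

Φ = 0.56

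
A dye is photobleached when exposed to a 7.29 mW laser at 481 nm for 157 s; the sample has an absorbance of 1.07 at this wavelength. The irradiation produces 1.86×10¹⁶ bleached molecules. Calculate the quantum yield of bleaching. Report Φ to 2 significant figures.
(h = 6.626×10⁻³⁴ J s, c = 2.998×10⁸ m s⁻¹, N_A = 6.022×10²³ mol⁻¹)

Product: 1.86×10¹⁶ / 6.022×10²³ = 3.089×10⁻⁸ mol.
Photon energy at 481 nm: hc/λ = (6.626×10⁻³⁴)(2.998×10⁸)/(481×10⁻⁹) = 4.130×10⁻¹⁹ J.
Energy delivered: (7.29 mW)(157 s) = 1.145 J.
Photons incident: 1.145 / 4.130×10⁻¹⁹ = 2.772×10¹⁸, i.e. 2.772×10¹⁸/6.022×10²³ = 4.603×10⁻⁶ mol.
Fraction absorbed: 1 − 10^(−1.07) = 0.9149.
Photons absorbed: 0.9149 × 4.603×10⁻⁶ = 4.211×10⁻⁶ mol.
Φ = 3.089×10⁻⁸ mol / 4.211×10⁻⁶ mol photons = 0.0073.

Φ = 0.0073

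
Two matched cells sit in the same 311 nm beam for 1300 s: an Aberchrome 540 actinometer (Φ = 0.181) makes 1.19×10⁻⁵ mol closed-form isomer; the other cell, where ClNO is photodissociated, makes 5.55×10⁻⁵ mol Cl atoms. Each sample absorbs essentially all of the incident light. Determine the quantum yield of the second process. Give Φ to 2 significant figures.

Φ = 0.84

Photons absorbed by the actinometer: 1.19×10⁻⁵ / 0.181 = 6.575×10⁻⁵ mol.
Φ(unknown) = 5.55×10⁻⁵ / 6.575×10⁻⁵ = 0.84.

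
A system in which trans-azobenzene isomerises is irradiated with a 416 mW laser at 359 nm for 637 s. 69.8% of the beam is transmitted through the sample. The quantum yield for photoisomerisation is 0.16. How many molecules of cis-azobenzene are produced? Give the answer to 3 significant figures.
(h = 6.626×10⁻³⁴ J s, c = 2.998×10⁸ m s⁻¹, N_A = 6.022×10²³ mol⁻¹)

2.31×10¹⁹ molecules

Photon energy at 359 nm: hc/λ = (6.626×10⁻³⁴)(2.998×10⁸)/(359×10⁻⁹) = 5.533×10⁻¹⁹ J.
Energy delivered: (416 mW)(637 s) = 265.0 J.
Photons incident: 265.0 / 5.533×10⁻¹⁹ = 4.789×10²⁰, i.e. 4.789×10²⁰/6.022×10²³ = 7.953×10⁻⁴ mol.
Fraction absorbed: 1 − 69.8/100 = 0.3020.
Photons absorbed: 0.3020 × 7.953×10⁻⁴ = 2.402×10⁻⁴ mol.
Product: Φ × n_abs = 0.16 × 2.402×10⁻⁴ = 3.843×10⁻⁵ mol.
As a count: 3.843×10⁻⁵ × 6.022×10²³ = 2.31×10¹⁹.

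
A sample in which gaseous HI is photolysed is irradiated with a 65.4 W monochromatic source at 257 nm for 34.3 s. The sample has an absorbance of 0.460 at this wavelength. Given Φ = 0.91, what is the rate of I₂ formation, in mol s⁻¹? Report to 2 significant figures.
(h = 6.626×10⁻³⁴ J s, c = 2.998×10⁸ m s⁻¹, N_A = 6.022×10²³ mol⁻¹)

Photon energy at 257 nm: hc/λ = (6.626×10⁻³⁴)(2.998×10⁸)/(257×10⁻⁹) = 7.729×10⁻¹⁹ J.
Energy delivered: (65.4 W)(34.3 s) = 2243 J.
Photons incident: 2243 / 7.729×10⁻¹⁹ = 2.902×10²¹, i.e. 2.902×10²¹/6.022×10²³ = 0.004819 mol.
Fraction absorbed: 1 − 10^(−0.460) = 0.6533.
Photons absorbed: 0.6533 × 0.004819 = 0.003148 mol.
Product formed: 0.91 × 0.003148 = 0.002865 mol.
Rate: 0.002865 / 34.3 s = 8.4×10⁻⁵ mol s⁻¹.

8.4×10⁻⁵ mol s⁻¹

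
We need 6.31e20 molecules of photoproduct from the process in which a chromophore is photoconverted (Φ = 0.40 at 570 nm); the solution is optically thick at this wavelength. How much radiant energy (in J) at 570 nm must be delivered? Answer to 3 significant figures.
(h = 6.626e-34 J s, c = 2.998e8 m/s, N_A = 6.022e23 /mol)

Product: 6.31e20 / 6.022e23 = 0.001048 mol.
Photons that must be absorbed: 0.001048 / 0.40 = 0.002620 mol.
Photon energy: hc/λ = 3.485e-19 J; per mole, 2.099e5 J mol⁻¹.
Energy required: 0.002620 × 2.099e5 = 550 J.

550 J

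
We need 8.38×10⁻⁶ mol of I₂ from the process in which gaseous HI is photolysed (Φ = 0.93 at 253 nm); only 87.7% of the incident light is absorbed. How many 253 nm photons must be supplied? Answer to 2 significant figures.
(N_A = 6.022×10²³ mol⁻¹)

6.2×10¹⁸ photons

Photons that must be absorbed: 8.38×10⁻⁶ / 0.93 = 9.011×10⁻⁶ mol.
Incident photons needed: 9.011×10⁻⁶ / 0.877 = 1.027×10⁻⁵ mol.
Photon count: 1.027×10⁻⁵ × 6.022×10²³ = 6.2×10¹⁸.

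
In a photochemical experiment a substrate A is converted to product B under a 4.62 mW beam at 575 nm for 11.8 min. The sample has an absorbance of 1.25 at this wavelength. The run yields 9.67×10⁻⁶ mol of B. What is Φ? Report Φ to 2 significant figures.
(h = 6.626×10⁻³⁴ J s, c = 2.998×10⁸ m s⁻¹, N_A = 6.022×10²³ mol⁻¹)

Photon energy at 575 nm: hc/λ = (6.626×10⁻³⁴)(2.998×10⁸)/(575×10⁻⁹) = 3.455×10⁻¹⁹ J.
Energy delivered: (4.62 mW)(708 s) = 3.271 J.
Photons incident: 3.271 / 3.455×10⁻¹⁹ = 9.467×10¹⁸, i.e. 9.467×10¹⁸/6.022×10²³ = 1.572×10⁻⁵ mol.
Fraction absorbed: 1 − 10^(−1.25) = 0.9438.
Photons absorbed: 0.9438 × 1.572×10⁻⁵ = 1.484×10⁻⁵ mol.
Φ = 9.67×10⁻⁶ mol / 1.484×10⁻⁵ mol photons = 0.65.

Φ = 0.65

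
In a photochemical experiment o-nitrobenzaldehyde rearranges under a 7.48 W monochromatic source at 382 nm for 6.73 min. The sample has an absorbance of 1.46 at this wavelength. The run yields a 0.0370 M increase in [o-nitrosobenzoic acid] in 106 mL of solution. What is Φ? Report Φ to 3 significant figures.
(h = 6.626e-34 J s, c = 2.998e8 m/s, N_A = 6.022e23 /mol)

Product: (0.0370 M)(0.106 L) = 0.003922 mol.
Photon energy at 382 nm: hc/λ = (6.626e-34)(2.998e8)/(382e-9) = 5.200e-19 J.
Energy delivered: (7.48 W)(403.8 s) = 3020 J.
Photons incident: 3020 / 5.200e-19 = 5.808e21, i.e. 5.808e21/6.022e23 = 0.009645 mol.
Fraction absorbed: 1 − 10^(−1.46) = 0.9653.
Photons absorbed: 0.9653 × 0.009645 = 0.009310 mol.
Φ = 0.003922 mol / 0.009310 mol photons = 0.421.

Φ = 0.421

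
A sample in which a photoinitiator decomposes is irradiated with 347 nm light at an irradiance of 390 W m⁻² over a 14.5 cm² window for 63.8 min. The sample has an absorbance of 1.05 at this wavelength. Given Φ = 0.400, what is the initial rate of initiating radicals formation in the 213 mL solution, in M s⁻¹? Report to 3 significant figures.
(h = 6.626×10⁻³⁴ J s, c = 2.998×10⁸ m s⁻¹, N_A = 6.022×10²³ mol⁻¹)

Photon energy at 347 nm: hc/λ = (6.626×10⁻³⁴)(2.998×10⁸)/(347×10⁻⁹) = 5.725×10⁻¹⁹ J.
Energy delivered: (390 W m⁻²)(14.5×10⁻⁴ m²)(3828 s) = 2165 J.
Photons incident: 2165 / 5.725×10⁻¹⁹ = 3.782×10²¹, i.e. 3.782×10²¹/6.022×10²³ = 0.006280 mol.
Fraction absorbed: 1 − 10^(−1.05) = 0.9109.
Photons absorbed: 0.9109 × 0.006280 = 0.005720 mol.
Product formed: 0.400 × 0.005720 = 0.002288 mol.
Rate: 0.002288 mol / (3828 s × 0.213 L) = 2.81×10⁻⁶ M s⁻¹.

2.81×10⁻⁶ M s⁻¹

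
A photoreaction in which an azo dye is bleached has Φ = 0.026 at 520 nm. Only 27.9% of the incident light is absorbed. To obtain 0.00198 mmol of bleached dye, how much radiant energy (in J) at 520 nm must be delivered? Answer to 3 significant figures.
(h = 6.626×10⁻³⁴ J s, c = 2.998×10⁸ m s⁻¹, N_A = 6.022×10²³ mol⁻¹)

Product: 0.00198 mmol = 1.98×10⁻⁶ mol.
Photons that must be absorbed: 1.98×10⁻⁶ / 0.026 = 7.615×10⁻⁵ mol.
Incident photons needed: 7.615×10⁻⁵ / 0.279 = 2.729×10⁻⁴ mol.
Photon energy: hc/λ = 3.820×10⁻¹⁹ J; per mole, 2.300×10⁵ J mol⁻¹.
Energy required: 2.729×10⁻⁴ × 2.300×10⁵ = 62.8 J.

62.8 J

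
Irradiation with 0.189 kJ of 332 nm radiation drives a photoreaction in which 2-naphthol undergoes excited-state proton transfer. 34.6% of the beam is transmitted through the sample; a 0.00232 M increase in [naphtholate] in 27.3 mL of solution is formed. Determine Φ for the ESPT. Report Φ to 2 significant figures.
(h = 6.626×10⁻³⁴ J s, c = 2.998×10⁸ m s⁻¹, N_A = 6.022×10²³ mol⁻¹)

Product: (0.00232 M)(0.0273 L) = 6.334×10⁻⁵ mol.
Photon energy at 332 nm: hc/λ = (6.626×10⁻³⁴)(2.998×10⁸)/(332×10⁻⁹) = 5.983×10⁻¹⁹ J.
Incident energy: 0.189 kJ = 189 J.
Photons incident: 189 / 5.983×10⁻¹⁹ = 3.159×10²⁰, i.e. 3.159×10²⁰/6.022×10²³ = 5.246×10⁻⁴ mol.
Fraction absorbed: 1 − 34.6/100 = 0.6540.
Photons absorbed: 0.6540 × 5.246×10⁻⁴ = 3.431×10⁻⁴ mol.
Φ = 6.334×10⁻⁵ mol / 3.431×10⁻⁴ mol photons = 0.18.

Φ = 0.18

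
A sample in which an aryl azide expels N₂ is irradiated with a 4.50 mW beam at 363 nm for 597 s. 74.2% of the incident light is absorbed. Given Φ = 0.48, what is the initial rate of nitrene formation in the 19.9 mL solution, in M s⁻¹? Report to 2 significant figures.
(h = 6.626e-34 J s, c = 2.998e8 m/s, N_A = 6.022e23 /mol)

2.4e-7 M s⁻¹

Photon energy at 363 nm: hc/λ = (6.626e-34)(2.998e8)/(363e-9) = 5.472e-19 J.
Energy delivered: (4.50 mW)(597 s) = 2.686 J.
Photons incident: 2.686 / 5.472e-19 = 4.909e18, i.e. 4.909e18/6.022e23 = 8.152e-6 mol.
Photons absorbed: 0.742 × 8.152e-6 = 6.049e-6 mol.
Product formed: 0.48 × 6.049e-6 = 2.904e-6 mol.
Rate: 2.904e-6 mol / (597 s × 0.0199 L) = 2.4e-7 M s⁻¹.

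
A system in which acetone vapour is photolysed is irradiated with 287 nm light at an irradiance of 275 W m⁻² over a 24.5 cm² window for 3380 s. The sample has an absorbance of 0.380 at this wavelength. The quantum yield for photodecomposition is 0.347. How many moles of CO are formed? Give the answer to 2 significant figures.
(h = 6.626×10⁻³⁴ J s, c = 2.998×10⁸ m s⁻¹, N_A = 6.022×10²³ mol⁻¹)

0.0011 mol

Photon energy at 287 nm: hc/λ = (6.626×10⁻³⁴)(2.998×10⁸)/(287×10⁻⁹) = 6.922×10⁻¹⁹ J.
Energy delivered: (275 W m⁻²)(24.5×10⁻⁴ m²)(3380 s) = 2277 J.
Photons incident: 2277 / 6.922×10⁻¹⁹ = 3.290×10²¹, i.e. 3.290×10²¹/6.022×10²³ = 0.005463 mol.
Fraction absorbed: 1 − 10^(−0.380) = 0.5831.
Photons absorbed: 0.5831 × 0.005463 = 0.003185 mol.
Product: Φ × n_abs = 0.347 × 0.003185 = 0.001105 mol.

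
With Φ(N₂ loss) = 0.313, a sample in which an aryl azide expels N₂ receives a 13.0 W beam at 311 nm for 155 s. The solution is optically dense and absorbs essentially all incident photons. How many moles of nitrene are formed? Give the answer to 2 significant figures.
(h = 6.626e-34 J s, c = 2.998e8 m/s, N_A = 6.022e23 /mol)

0.0016 mol

Photon energy at 311 nm: hc/λ = (6.626e-34)(2.998e8)/(311e-9) = 6.387e-19 J.
Energy delivered: (13.0 W)(155 s) = 2015 J.
Photons incident: 2015 / 6.387e-19 = 3.155e21, i.e. 3.155e21/6.022e23 = 0.005239 mol.
Product: Φ × n_abs = 0.313 × 0.005239 = 0.001640 mol.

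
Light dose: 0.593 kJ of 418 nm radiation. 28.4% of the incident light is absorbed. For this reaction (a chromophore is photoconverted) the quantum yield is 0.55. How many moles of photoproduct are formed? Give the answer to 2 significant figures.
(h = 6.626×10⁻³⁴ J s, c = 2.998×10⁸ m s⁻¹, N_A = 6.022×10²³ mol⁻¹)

Photon energy at 418 nm: hc/λ = (6.626×10⁻³⁴)(2.998×10⁸)/(418×10⁻⁹) = 4.752×10⁻¹⁹ J.
Incident energy: 0.593 kJ = 593 J.
Photons incident: 593 / 4.752×10⁻¹⁹ = 1.248×10²¹, i.e. 1.248×10²¹/6.022×10²³ = 0.002072 mol.
Photons absorbed: 0.284 × 0.002072 = 5.884×10⁻⁴ mol.
Product: Φ × n_abs = 0.55 × 5.884×10⁻⁴ = 3.236×10⁻⁴ mol.

3.2×10⁻⁴ mol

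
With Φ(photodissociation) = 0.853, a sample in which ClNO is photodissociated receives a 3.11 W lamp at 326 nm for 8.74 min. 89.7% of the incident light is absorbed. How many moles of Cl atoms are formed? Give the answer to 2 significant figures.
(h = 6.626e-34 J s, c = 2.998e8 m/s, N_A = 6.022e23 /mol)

Photon energy at 326 nm: hc/λ = (6.626e-34)(2.998e8)/(326e-9) = 6.093e-19 J.
Energy delivered: (3.11 W)(524.4 s) = 1631 J.
Photons incident: 1631 / 6.093e-19 = 2.677e21, i.e. 2.677e21/6.022e23 = 0.004445 mol.
Photons absorbed: 0.897 × 0.004445 = 0.003987 mol.
Product: Φ × n_abs = 0.853 × 0.003987 = 0.003401 mol.

0.0034 mol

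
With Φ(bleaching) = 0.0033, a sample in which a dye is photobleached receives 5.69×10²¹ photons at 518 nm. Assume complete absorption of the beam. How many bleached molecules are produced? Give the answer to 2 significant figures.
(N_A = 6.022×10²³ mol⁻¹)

1.9×10¹⁹ bleached molecules

Moles of photons: 5.69×10²¹ / 6.022×10²³ = 0.009449 mol.
Product: Φ × n_abs = 0.0033 × 0.009449 = 3.118×10⁻⁵ mol.
As a count: 3.118×10⁻⁵ × 6.022×10²³ = 1.9×10¹⁹.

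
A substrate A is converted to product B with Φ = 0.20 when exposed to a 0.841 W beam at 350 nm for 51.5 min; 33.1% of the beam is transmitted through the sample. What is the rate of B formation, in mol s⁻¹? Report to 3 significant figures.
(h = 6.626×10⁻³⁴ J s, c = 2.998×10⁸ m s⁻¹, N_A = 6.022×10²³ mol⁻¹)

Photon energy at 350 nm: hc/λ = (6.626×10⁻³⁴)(2.998×10⁸)/(350×10⁻⁹) = 5.676×10⁻¹⁹ J.
Energy delivered: (0.841 W)(3090 s) = 2599 J.
Photons incident: 2599 / 5.676×10⁻¹⁹ = 4.579×10²¹, i.e. 4.579×10²¹/6.022×10²³ = 0.007604 mol.
Fraction absorbed: 1 − 33.1/100 = 0.6690.
Photons absorbed: 0.6690 × 0.007604 = 0.005087 mol.
Product formed: 0.20 × 0.005087 = 0.001017 mol.
Rate: 0.001017 / 3090 s = 3.29×10⁻⁷ mol s⁻¹.

3.29×10⁻⁷ mol s⁻¹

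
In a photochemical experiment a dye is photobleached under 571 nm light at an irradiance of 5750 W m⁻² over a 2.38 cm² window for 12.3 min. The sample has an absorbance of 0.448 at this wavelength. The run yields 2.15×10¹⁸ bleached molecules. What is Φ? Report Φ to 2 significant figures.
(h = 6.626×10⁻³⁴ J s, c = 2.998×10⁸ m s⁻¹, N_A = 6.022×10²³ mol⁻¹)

Product: 2.15×10¹⁸ / 6.022×10²³ = 3.570×10⁻⁶ mol.
Photon energy at 571 nm: hc/λ = (6.626×10⁻³⁴)(2.998×10⁸)/(571×10⁻⁹) = 3.479×10⁻¹⁹ J.
Energy delivered: (5750 W m⁻²)(2.38×10⁻⁴ m²)(738 s) = 1010 J.
Photons incident: 1010 / 3.479×10⁻¹⁹ = 2.903×10²¹, i.e. 2.903×10²¹/6.022×10²³ = 0.004821 mol.
Fraction absorbed: 1 − 10^(−0.448) = 0.6435.
Photons absorbed: 0.6435 × 0.004821 = 0.003102 mol.
Φ = 3.570×10⁻⁶ mol / 0.003102 mol photons = 0.0012.

Φ = 0.0012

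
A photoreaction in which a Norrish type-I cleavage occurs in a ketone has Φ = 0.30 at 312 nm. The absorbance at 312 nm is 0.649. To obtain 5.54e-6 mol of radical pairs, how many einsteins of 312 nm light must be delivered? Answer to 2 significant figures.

Photons that must be absorbed: 5.54e-6 / 0.30 = 1.847e-5 mol.
Fraction absorbed: 1 − 10^(−0.649) = 0.7756.
Incident photons needed: 1.847e-5 / 0.7756 = 2.381e-5 mol.

2.4e-5 einstein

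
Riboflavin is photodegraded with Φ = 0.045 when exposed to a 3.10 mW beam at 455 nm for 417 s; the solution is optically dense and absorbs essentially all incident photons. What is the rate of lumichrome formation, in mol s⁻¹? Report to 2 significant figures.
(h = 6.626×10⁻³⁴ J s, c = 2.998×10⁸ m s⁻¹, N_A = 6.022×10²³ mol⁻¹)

5.3×10⁻¹⁰ mol s⁻¹

Photon energy at 455 nm: hc/λ = (6.626×10⁻³⁴)(2.998×10⁸)/(455×10⁻⁹) = 4.366×10⁻¹⁹ J.
Energy delivered: (3.10 mW)(417 s) = 1.293 J.
Photons incident: 1.293 / 4.366×10⁻¹⁹ = 2.962×10¹⁸, i.e. 2.962×10¹⁸/6.022×10²³ = 4.919×10⁻⁶ mol.
Product formed: 0.045 × 4.919×10⁻⁶ = 2.214×10⁻⁷ mol.
Rate: 2.214×10⁻⁷ / 417 s = 5.3×10⁻¹⁰ mol s⁻¹.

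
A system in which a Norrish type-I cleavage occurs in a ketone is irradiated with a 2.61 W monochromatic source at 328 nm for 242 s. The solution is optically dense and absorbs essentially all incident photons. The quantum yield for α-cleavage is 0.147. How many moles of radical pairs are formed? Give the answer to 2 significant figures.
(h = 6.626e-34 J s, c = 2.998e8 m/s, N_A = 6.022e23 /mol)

Photon energy at 328 nm: hc/λ = (6.626e-34)(2.998e8)/(328e-9) = 6.056e-19 J.
Energy delivered: (2.61 W)(242 s) = 631.6 J.
Photons incident: 631.6 / 6.056e-19 = 1.043e21, i.e. 1.043e21/6.022e23 = 0.001732 mol.
Product: Φ × n_abs = 0.147 × 0.001732 = 2.546e-4 mol.

2.5e-4 mol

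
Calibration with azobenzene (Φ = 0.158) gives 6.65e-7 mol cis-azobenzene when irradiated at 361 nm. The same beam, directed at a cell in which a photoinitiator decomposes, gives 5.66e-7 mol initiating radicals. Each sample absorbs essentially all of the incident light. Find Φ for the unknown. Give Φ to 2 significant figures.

Φ = 0.13

Photons absorbed by the actinometer: 6.65e-7 / 0.158 = 4.209e-6 mol.
Φ(unknown) = 5.66e-7 / 4.209e-6 = 0.13.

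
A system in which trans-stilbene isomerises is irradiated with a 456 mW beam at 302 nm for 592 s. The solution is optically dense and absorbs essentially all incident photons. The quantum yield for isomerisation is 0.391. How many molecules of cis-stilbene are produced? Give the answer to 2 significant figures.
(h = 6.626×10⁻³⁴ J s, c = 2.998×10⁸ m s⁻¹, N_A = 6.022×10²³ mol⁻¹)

1.6×10²⁰ molecules

Photon energy at 302 nm: hc/λ = (6.626×10⁻³⁴)(2.998×10⁸)/(302×10⁻⁹) = 6.578×10⁻¹⁹ J.
Energy delivered: (456 mW)(592 s) = 270.0 J.
Photons incident: 270.0 / 6.578×10⁻¹⁹ = 4.105×10²⁰, i.e. 4.105×10²⁰/6.022×10²³ = 6.817×10⁻⁴ mol.
Product: Φ × n_abs = 0.391 × 6.817×10⁻⁴ = 2.665×10⁻⁴ mol.
As a count: 2.665×10⁻⁴ × 6.022×10²³ = 1.6×10²⁰.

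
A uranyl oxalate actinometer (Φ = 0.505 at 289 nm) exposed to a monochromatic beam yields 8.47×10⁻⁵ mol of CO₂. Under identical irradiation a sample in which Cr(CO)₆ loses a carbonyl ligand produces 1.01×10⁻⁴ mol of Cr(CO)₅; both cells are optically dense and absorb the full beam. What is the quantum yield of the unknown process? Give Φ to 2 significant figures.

Φ = 0.60

Photons absorbed by the actinometer: 8.47×10⁻⁵ / 0.505 = 1.677×10⁻⁴ mol.
Φ(unknown) = 1.01×10⁻⁴ / 1.677×10⁻⁴ = 0.60.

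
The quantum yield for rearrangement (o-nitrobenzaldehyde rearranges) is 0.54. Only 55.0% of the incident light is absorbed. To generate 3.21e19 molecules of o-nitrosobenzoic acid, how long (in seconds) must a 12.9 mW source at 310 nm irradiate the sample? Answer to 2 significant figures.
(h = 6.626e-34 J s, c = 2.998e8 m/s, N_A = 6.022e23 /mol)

Product: 3.21e19 / 6.022e23 = 5.330e-5 mol.
Photons that must be absorbed: 5.330e-5 / 0.54 = 9.870e-5 mol.
Incident photons needed: 9.870e-5 / 0.550 = 1.795e-4 mol.
Photon energy: hc/λ = 6.408e-19 J; per mole, 3.859e5 J mol⁻¹.
Energy required: 1.795e-4 × 3.859e5 = 69.27 J.
Time: 69.27 J / 0.0129 W = 5400 s.

t ≈ 5400 s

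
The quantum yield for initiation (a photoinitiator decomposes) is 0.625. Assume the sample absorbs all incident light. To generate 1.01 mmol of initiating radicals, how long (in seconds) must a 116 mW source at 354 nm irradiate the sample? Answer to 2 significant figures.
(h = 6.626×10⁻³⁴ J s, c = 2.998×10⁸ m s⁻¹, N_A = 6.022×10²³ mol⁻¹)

Product: 1.01 mmol = 0.00101 mol.
Photons that must be absorbed: 0.00101 / 0.625 = 0.001616 mol.
Photon energy: hc/λ = 5.612×10⁻¹⁹ J; per mole, 3.380×10⁵ J mol⁻¹.
Energy required: 0.001616 × 3.380×10⁵ = 546.2 J.
Time: 546.2 J / 0.116 W = 4700 s.

t ≈ 4700 s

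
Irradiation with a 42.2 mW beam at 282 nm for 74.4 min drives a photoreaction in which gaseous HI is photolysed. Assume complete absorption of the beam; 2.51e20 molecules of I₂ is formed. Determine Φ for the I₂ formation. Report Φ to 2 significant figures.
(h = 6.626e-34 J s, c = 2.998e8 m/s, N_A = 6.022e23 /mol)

Φ = 0.94

Product: 2.51e20 / 6.022e23 = 4.168e-4 mol.
Photon energy at 282 nm: hc/λ = (6.626e-34)(2.998e8)/(282e-9) = 7.044e-19 J.
Energy delivered: (42.2 mW)(4464 s) = 188.4 J.
Photons incident: 188.4 / 7.044e-19 = 2.675e20, i.e. 2.675e20/6.022e23 = 4.442e-4 mol.
Φ = 4.168e-4 mol / 4.442e-4 mol photons = 0.94.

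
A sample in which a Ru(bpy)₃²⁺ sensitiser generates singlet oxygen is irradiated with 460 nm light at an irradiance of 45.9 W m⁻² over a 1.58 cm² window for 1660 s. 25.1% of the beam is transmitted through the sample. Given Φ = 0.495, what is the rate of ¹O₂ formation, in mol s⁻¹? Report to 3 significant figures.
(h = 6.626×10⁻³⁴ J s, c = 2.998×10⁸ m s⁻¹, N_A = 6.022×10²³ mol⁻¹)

1.03×10⁻⁸ mol s⁻¹

Photon energy at 460 nm: hc/λ = (6.626×10⁻³⁴)(2.998×10⁸)/(460×10⁻⁹) = 4.318×10⁻¹⁹ J.
Energy delivered: (45.9 W m⁻²)(1.58×10⁻⁴ m²)(1660 s) = 12.04 J.
Photons incident: 12.04 / 4.318×10⁻¹⁹ = 2.788×10¹⁹, i.e. 2.788×10¹⁹/6.022×10²³ = 4.630×10⁻⁵ mol.
Fraction absorbed: 1 − 25.1/100 = 0.7490.
Photons absorbed: 0.7490 × 4.630×10⁻⁵ = 3.468×10⁻⁵ mol.
Product formed: 0.495 × 3.468×10⁻⁵ = 1.717×10⁻⁵ mol.
Rate: 1.717×10⁻⁵ / 1660 s = 1.03×10⁻⁸ mol s⁻¹.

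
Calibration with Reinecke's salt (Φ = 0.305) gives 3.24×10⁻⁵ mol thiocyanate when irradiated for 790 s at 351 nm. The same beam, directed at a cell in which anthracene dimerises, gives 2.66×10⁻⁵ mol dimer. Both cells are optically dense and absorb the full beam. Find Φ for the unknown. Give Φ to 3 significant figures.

Photons absorbed by the actinometer: 3.24×10⁻⁵ / 0.305 = 1.062×10⁻⁴ mol.
Φ(unknown) = 2.66×10⁻⁵ / 1.062×10⁻⁴ = 0.250.

Φ = 0.250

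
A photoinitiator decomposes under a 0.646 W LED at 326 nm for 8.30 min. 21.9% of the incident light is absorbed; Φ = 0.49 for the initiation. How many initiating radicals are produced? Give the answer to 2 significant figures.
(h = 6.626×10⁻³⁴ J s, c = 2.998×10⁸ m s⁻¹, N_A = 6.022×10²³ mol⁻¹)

5.7×10¹⁹ initiating radicals

Photon energy at 326 nm: hc/λ = (6.626×10⁻³⁴)(2.998×10⁸)/(326×10⁻⁹) = 6.093×10⁻¹⁹ J.
Energy delivered: (0.646 W)(498 s) = 321.7 J.
Photons incident: 321.7 / 6.093×10⁻¹⁹ = 5.280×10²⁰, i.e. 5.280×10²⁰/6.022×10²³ = 8.768×10⁻⁴ mol.
Photons absorbed: 0.219 × 8.768×10⁻⁴ = 1.920×10⁻⁴ mol.
Product: Φ × n_abs = 0.49 × 1.920×10⁻⁴ = 9.408×10⁻⁵ mol.
As a count: 9.408×10⁻⁵ × 6.022×10²³ = 5.7×10¹⁹.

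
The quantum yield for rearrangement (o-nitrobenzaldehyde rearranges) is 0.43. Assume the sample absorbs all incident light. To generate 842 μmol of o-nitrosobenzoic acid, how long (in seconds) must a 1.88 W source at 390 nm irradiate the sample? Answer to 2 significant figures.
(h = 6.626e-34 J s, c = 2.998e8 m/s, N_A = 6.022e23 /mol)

t ≈ 320 s

Product: 842 μmol = 8.42e-4 mol.
Photons that must be absorbed: 8.42e-4 / 0.43 = 0.001958 mol.
Photon energy: hc/λ = 5.094e-19 J; per mole, 3.068e5 J mol⁻¹.
Energy required: 0.001958 × 3.068e5 = 600.7 J.
Time: 600.7 J / 1.88 W = 320 s.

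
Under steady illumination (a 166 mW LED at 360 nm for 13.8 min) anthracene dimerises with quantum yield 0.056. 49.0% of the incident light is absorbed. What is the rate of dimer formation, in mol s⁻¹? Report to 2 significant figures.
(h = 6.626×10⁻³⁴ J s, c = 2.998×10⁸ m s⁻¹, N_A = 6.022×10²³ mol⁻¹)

Photon energy at 360 nm: hc/λ = (6.626×10⁻³⁴)(2.998×10⁸)/(360×10⁻⁹) = 5.518×10⁻¹⁹ J.
Energy delivered: (166 mW)(828 s) = 137.4 J.
Photons incident: 137.4 / 5.518×10⁻¹⁹ = 2.490×10²⁰, i.e. 2.490×10²⁰/6.022×10²³ = 4.135×10⁻⁴ mol.
Photons absorbed: 0.490 × 4.135×10⁻⁴ = 2.026×10⁻⁴ mol.
Product formed: 0.056 × 2.026×10⁻⁴ = 1.135×10⁻⁵ mol.
Rate: 1.135×10⁻⁵ / 828 s = 1.4×10⁻⁸ mol s⁻¹.

1.4×10⁻⁸ mol s⁻¹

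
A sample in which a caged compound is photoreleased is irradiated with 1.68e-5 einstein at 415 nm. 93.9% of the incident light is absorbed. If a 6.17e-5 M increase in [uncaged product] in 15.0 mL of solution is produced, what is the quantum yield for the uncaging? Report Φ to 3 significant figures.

Φ = 0.0587

Product: (6.17e-5 M)(0.015 L) = 9.255e-7 mol.
Photons absorbed: 0.939 × 1.68e-5 = 1.578e-5 mol.
Φ = 9.255e-7 mol / 1.578e-5 mol photons = 0.0587.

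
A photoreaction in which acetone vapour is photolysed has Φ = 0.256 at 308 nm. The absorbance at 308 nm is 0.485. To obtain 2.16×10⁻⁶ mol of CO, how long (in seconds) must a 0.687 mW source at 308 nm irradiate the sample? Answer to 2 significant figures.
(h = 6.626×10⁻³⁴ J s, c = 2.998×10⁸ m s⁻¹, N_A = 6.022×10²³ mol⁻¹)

t ≈ 7100 s

Photons that must be absorbed: 2.16×10⁻⁶ / 0.256 = 8.438×10⁻⁶ mol.
Fraction absorbed: 1 − 10^(−0.485) = 0.6727.
Incident photons needed: 8.438×10⁻⁶ / 0.6727 = 1.254×10⁻⁵ mol.
Photon energy: hc/λ = 6.450×10⁻¹⁹ J; per mole, 3.884×10⁵ J mol⁻¹.
Energy required: 1.254×10⁻⁵ × 3.884×10⁵ = 4.871 J.
Time: 4.871 J / 0.000687 W = 7100 s.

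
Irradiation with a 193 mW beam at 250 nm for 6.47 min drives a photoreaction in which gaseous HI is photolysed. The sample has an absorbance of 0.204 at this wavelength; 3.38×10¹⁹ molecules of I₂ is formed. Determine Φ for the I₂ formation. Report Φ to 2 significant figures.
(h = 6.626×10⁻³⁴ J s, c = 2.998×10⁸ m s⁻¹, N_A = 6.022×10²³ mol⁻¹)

Φ = 0.96

Product: 3.38×10¹⁹ / 6.022×10²³ = 5.613×10⁻⁵ mol.
Photon energy at 250 nm: hc/λ = (6.626×10⁻³⁴)(2.998×10⁸)/(250×10⁻⁹) = 7.946×10⁻¹⁹ J.
Energy delivered: (193 mW)(388.2 s) = 74.92 J.
Photons incident: 74.92 / 7.946×10⁻¹⁹ = 9.429×10¹⁹, i.e. 9.429×10¹⁹/6.022×10²³ = 1.566×10⁻⁴ mol.
Fraction absorbed: 1 − 10^(−0.204) = 0.3748.
Photons absorbed: 0.3748 × 1.566×10⁻⁴ = 5.869×10⁻⁵ mol.
Φ = 5.613×10⁻⁵ mol / 5.869×10⁻⁵ mol photons = 0.96.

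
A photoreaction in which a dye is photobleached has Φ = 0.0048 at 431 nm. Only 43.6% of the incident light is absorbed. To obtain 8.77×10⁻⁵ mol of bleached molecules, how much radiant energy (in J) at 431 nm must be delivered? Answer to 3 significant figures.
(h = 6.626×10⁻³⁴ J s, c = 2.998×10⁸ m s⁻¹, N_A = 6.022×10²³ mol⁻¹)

1.16×10⁴ J

Photons that must be absorbed: 8.77×10⁻⁵ / 0.0048 = 0.01827 mol.
Incident photons needed: 0.01827 / 0.436 = 0.04190 mol.
Photon energy: hc/λ = 4.609×10⁻¹⁹ J; per mole, 2.776×10⁵ J mol⁻¹.
Energy required: 0.04190 × 2.776×10⁵ = 1.16×10⁴ J.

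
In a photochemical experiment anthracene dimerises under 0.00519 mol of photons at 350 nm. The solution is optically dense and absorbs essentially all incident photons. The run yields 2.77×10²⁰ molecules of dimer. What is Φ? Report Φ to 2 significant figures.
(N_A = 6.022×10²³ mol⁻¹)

Φ = 0.089

Product: 2.77×10²⁰ / 6.022×10²³ = 4.600×10⁻⁴ mol.
Φ = 4.600×10⁻⁴ mol / 0.00519 mol photons = 0.089.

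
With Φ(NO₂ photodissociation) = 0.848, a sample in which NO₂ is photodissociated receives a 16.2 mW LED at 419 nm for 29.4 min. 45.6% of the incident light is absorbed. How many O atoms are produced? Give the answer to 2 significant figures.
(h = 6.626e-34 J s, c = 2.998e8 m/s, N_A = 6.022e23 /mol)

2.3e19 atoms

Photon energy at 419 nm: hc/λ = (6.626e-34)(2.998e8)/(419e-9) = 4.741e-19 J.
Energy delivered: (16.2 mW)(1764 s) = 28.58 J.
Photons incident: 28.58 / 4.741e-19 = 6.028e19, i.e. 6.028e19/6.022e23 = 1.001e-4 mol.
Photons absorbed: 0.456 × 1.001e-4 = 4.565e-5 mol.
Product: Φ × n_abs = 0.848 × 4.565e-5 = 3.871e-5 mol.
As a count: 3.871e-5 × 6.022e23 = 2.3e19.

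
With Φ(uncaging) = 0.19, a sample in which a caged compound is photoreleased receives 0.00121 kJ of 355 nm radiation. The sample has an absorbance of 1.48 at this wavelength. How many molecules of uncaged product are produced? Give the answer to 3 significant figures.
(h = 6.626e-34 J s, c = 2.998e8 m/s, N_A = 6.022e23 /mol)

Photon energy at 355 nm: hc/λ = (6.626e-34)(2.998e8)/(355e-9) = 5.596e-19 J.
Incident energy: 0.00121 kJ = 1.21 J.
Photons incident: 1.21 / 5.596e-19 = 2.162e18, i.e. 2.162e18/6.022e23 = 3.590e-6 mol.
Fraction absorbed: 1 − 10^(−1.48) = 0.9669.
Photons absorbed: 0.9669 × 3.590e-6 = 3.471e-6 mol.
Product: Φ × n_abs = 0.19 × 3.471e-6 = 6.595e-7 mol.
As a count: 6.595e-7 × 6.022e23 = 3.97e17.

3.97e17 molecules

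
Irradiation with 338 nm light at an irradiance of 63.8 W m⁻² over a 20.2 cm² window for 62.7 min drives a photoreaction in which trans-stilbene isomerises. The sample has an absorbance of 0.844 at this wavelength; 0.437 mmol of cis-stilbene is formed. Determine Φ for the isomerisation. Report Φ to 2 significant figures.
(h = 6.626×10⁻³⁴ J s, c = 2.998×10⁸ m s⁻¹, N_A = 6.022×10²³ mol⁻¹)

Product: 0.437 mmol = 4.37×10⁻⁴ mol.
Photon energy at 338 nm: hc/λ = (6.626×10⁻³⁴)(2.998×10⁸)/(338×10⁻⁹) = 5.877×10⁻¹⁹ J.
Energy delivered: (63.8 W m⁻²)(20.2×10⁻⁴ m²)(3762 s) = 484.8 J.
Photons incident: 484.8 / 5.877×10⁻¹⁹ = 8.249×10²⁰, i.e. 8.249×10²⁰/6.022×10²³ = 0.001370 mol.
Fraction absorbed: 1 − 10^(−0.844) = 0.8568.
Photons absorbed: 0.8568 × 0.001370 = 0.001174 mol.
Φ = 4.37×10⁻⁴ mol / 0.001174 mol photons = 0.37.

Φ = 0.37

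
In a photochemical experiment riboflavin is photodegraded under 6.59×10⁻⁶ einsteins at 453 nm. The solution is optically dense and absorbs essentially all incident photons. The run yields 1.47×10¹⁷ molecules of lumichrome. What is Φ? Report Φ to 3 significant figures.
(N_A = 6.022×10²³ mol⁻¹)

Product: 1.47×10¹⁷ / 6.022×10²³ = 2.441×10⁻⁷ mol.
Φ = 2.441×10⁻⁷ mol / 6.59×10⁻⁶ mol photons = 0.0370.

Φ = 0.0370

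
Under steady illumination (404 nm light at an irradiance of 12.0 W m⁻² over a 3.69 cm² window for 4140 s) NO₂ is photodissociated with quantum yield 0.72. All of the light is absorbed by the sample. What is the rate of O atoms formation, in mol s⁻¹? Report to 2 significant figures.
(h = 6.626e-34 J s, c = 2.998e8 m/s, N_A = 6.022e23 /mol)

1.1e-8 mol s⁻¹

Photon energy at 404 nm: hc/λ = (6.626e-34)(2.998e8)/(404e-9) = 4.917e-19 J.
Energy delivered: (12.0 W m⁻²)(3.69e-4 m²)(4140 s) = 18.33 J.
Photons incident: 18.33 / 4.917e-19 = 3.728e19, i.e. 3.728e19/6.022e23 = 6.191e-5 mol.
Product formed: 0.72 × 6.191e-5 = 4.458e-5 mol.
Rate: 4.458e-5 / 4140 s = 1.1e-8 mol s⁻¹.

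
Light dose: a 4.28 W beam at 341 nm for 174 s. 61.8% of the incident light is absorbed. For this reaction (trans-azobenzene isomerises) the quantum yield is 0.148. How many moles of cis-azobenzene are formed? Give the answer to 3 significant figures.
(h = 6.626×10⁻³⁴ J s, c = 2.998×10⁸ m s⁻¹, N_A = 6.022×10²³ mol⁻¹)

Photon energy at 341 nm: hc/λ = (6.626×10⁻³⁴)(2.998×10⁸)/(341×10⁻⁹) = 5.825×10⁻¹⁹ J.
Energy delivered: (4.28 W)(174 s) = 744.7 J.
Photons incident: 744.7 / 5.825×10⁻¹⁹ = 1.278×10²¹, i.e. 1.278×10²¹/6.022×10²³ = 0.002122 mol.
Photons absorbed: 0.618 × 0.002122 = 0.001311 mol.
Product: Φ × n_abs = 0.148 × 0.001311 = 1.940×10⁻⁴ mol.

1.94×10⁻⁴ mol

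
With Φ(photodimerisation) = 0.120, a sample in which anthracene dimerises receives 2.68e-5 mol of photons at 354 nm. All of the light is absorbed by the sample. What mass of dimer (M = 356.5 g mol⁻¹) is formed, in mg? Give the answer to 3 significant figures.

Product: Φ × n_abs = 0.120 × 2.68e-5 = 3.216e-6 mol.
Mass: 3.216e-6 × 356.5 = 0.001147 g = 1.15 mg.

1.15 mg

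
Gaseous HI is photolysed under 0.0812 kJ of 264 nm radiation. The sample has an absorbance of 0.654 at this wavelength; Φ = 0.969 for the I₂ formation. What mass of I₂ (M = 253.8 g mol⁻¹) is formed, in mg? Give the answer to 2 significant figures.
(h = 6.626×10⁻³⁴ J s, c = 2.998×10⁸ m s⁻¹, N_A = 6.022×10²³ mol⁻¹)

34 mg

Photon energy at 264 nm: hc/λ = (6.626×10⁻³⁴)(2.998×10⁸)/(264×10⁻⁹) = 7.525×10⁻¹⁹ J.
Incident energy: 0.0812 kJ = 81.2 J.
Photons incident: 81.2 / 7.525×10⁻¹⁹ = 1.079×10²⁰, i.e. 1.079×10²⁰/6.022×10²³ = 1.792×10⁻⁴ mol.
Fraction absorbed: 1 − 10^(−0.654) = 0.7782.
Photons absorbed: 0.7782 × 1.792×10⁻⁴ = 1.395×10⁻⁴ mol.
Product: Φ × n_abs = 0.969 × 1.395×10⁻⁴ = 1.352×10⁻⁴ mol.
Mass: 1.352×10⁻⁴ × 253.8 = 0.03431 g = 34 mg.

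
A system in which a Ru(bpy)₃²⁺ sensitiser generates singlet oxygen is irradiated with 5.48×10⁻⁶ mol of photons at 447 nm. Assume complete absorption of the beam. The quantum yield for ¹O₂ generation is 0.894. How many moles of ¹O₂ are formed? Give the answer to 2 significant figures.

4.9×10⁻⁶ mol

Product: Φ × n_abs = 0.894 × 5.48×10⁻⁶ = 4.899×10⁻⁶ mol.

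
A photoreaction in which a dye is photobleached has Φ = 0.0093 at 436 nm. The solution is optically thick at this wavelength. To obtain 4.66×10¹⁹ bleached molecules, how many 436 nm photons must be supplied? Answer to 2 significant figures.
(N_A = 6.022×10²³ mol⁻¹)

5.0×10²¹ photons

Product: 4.66×10¹⁹ / 6.022×10²³ = 7.738×10⁻⁵ mol.
Photons that must be absorbed: 7.738×10⁻⁵ / 0.0093 = 0.008320 mol.
Photon count: 0.008320 × 6.022×10²³ = 5.0×10²¹.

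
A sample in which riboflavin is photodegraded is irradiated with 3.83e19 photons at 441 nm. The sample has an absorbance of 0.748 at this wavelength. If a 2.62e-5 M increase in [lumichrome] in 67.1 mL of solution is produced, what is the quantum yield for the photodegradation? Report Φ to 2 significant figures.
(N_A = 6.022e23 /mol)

Φ = 0.034

Product: (2.62e-5 M)(0.0671 L) = 1.758e-6 mol.
Moles of photons: 3.83e19 / 6.022e23 = 6.360e-5 mol.
Fraction absorbed: 1 − 10^(−0.748) = 0.8214.
Photons absorbed: 0.8214 × 6.360e-5 = 5.224e-5 mol.
Φ = 1.758e-6 mol / 5.224e-5 mol photons = 0.034.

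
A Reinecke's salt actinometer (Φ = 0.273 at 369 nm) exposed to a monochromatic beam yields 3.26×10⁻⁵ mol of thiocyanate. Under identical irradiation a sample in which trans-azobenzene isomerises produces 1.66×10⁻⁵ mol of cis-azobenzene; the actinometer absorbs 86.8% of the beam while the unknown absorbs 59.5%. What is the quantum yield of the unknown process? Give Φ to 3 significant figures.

Φ = 0.203

Photons absorbed by the actinometer: 3.26×10⁻⁵ / 0.273 = 1.194×10⁻⁴ mol.
Incident flux: 1.194×10⁻⁴ / 0.868 = 1.376×10⁻⁴ einstein.
Absorbed by unknown: 0.595 × 1.376×10⁻⁴ = 8.187×10⁻⁵ mol.
Φ(unknown) = 1.66×10⁻⁵ / 8.187×10⁻⁵ = 0.203.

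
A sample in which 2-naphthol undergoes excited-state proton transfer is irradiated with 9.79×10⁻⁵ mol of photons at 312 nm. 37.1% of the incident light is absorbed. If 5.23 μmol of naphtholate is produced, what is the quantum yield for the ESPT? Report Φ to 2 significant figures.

Product: 5.23 μmol = 5.23×10⁻⁶ mol.
Photons absorbed: 0.371 × 9.79×10⁻⁵ = 3.632×10⁻⁵ mol.
Φ = 5.23×10⁻⁶ mol / 3.632×10⁻⁵ mol photons = 0.14.

Φ = 0.14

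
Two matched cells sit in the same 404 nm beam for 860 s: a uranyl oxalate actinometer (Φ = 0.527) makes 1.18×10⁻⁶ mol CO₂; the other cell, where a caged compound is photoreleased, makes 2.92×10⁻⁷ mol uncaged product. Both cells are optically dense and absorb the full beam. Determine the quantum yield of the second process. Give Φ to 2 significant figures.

Photons absorbed by the actinometer: 1.18×10⁻⁶ / 0.527 = 2.239×10⁻⁶ mol.
Φ(unknown) = 2.92×10⁻⁷ / 2.239×10⁻⁶ = 0.13.

Φ = 0.13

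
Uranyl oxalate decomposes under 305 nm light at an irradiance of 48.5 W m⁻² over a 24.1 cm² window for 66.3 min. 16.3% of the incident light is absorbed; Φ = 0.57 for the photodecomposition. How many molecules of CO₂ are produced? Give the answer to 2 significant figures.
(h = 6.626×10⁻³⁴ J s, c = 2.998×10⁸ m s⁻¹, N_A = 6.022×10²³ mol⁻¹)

Photon energy at 305 nm: hc/λ = (6.626×10⁻³⁴)(2.998×10⁸)/(305×10⁻⁹) = 6.513×10⁻¹⁹ J.
Energy delivered: (48.5 W m⁻²)(24.1×10⁻⁴ m²)(3978 s) = 465.0 J.
Photons incident: 465.0 / 6.513×10⁻¹⁹ = 7.140×10²⁰, i.e. 7.140×10²⁰/6.022×10²³ = 0.001186 mol.
Photons absorbed: 0.163 × 0.001186 = 1.933×10⁻⁴ mol.
Product: Φ × n_abs = 0.57 × 1.933×10⁻⁴ = 1.102×10⁻⁴ mol.
As a count: 1.102×10⁻⁴ × 6.022×10²³ = 6.6×10¹⁹.

6.6×10¹⁹ molecules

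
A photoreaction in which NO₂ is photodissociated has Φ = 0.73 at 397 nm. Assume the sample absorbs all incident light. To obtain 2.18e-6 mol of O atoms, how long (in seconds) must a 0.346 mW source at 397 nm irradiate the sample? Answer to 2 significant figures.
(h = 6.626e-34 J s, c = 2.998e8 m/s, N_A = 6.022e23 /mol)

Photons that must be absorbed: 2.18e-6 / 0.73 = 2.986e-6 mol.
Photon energy: hc/λ = 5.004e-19 J; per mole, 3.013e5 J mol⁻¹.
Energy required: 2.986e-6 × 3.013e5 = 0.8997 J.
Time: 0.8997 J / 0.000346 W = 2600 s.

t ≈ 2600 s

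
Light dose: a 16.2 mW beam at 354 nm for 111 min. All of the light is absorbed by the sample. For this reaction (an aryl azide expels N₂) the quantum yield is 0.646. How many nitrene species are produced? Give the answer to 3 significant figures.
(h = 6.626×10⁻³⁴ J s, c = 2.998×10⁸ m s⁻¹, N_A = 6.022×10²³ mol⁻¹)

1.24×10²⁰ species

Photon energy at 354 nm: hc/λ = (6.626×10⁻³⁴)(2.998×10⁸)/(354×10⁻⁹) = 5.612×10⁻¹⁹ J.
Energy delivered: (16.2 mW)(6660 s) = 107.9 J.
Photons incident: 107.9 / 5.612×10⁻¹⁹ = 1.923×10²⁰, i.e. 1.923×10²⁰/6.022×10²³ = 3.193×10⁻⁴ mol.
Product: Φ × n_abs = 0.646 × 3.193×10⁻⁴ = 2.063×10⁻⁴ mol.
As a count: 2.063×10⁻⁴ × 6.022×10²³ = 1.24×10²⁰.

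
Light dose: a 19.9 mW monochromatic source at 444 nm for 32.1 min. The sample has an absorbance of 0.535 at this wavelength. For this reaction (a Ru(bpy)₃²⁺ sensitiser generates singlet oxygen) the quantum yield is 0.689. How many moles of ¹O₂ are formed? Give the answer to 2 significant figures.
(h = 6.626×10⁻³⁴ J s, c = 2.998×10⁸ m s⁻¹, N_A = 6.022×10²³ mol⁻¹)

6.9×10⁻⁵ mol

Photon energy at 444 nm: hc/λ = (6.626×10⁻³⁴)(2.998×10⁸)/(444×10⁻⁹) = 4.474×10⁻¹⁹ J.
Energy delivered: (19.9 mW)(1926 s) = 38.33 J.
Photons incident: 38.33 / 4.474×10⁻¹⁹ = 8.567×10¹⁹, i.e. 8.567×10¹⁹/6.022×10²³ = 1.423×10⁻⁴ mol.
Fraction absorbed: 1 − 10^(−0.535) = 0.7083.
Photons absorbed: 0.7083 × 1.423×10⁻⁴ = 1.008×10⁻⁴ mol.
Product: Φ × n_abs = 0.689 × 1.008×10⁻⁴ = 6.945×10⁻⁵ mol.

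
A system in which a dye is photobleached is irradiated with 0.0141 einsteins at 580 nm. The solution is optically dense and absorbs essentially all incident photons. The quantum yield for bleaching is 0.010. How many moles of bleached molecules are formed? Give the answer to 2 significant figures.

1.4×10⁻⁴ mol

Product: Φ × n_abs = 0.010 × 0.0141 = 1.410×10⁻⁴ mol.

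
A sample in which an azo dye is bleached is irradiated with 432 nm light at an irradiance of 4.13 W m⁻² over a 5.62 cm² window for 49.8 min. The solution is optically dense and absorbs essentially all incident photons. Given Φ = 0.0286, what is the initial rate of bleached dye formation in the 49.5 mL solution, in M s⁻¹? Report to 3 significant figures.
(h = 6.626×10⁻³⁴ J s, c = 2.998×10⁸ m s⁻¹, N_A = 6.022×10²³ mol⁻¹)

4.84×10⁻⁹ M s⁻¹

Photon energy at 432 nm: hc/λ = (6.626×10⁻³⁴)(2.998×10⁸)/(432×10⁻⁹) = 4.598×10⁻¹⁹ J.
Energy delivered: (4.13 W m⁻²)(5.62×10⁻⁴ m²)(2988 s) = 6.935 J.
Photons incident: 6.935 / 4.598×10⁻¹⁹ = 1.508×10¹⁹, i.e. 1.508×10¹⁹/6.022×10²³ = 2.504×10⁻⁵ mol.
Product formed: 0.0286 × 2.504×10⁻⁵ = 7.161×10⁻⁷ mol.
Rate: 7.161×10⁻⁷ mol / (2988 s × 0.0495 L) = 4.84×10⁻⁹ M s⁻¹.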